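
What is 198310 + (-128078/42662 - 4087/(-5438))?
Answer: 23003297952895/115997978 ≈ 1.9831e+5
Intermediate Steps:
198310 + (-128078/42662 - 4087/(-5438)) = 198310 + (-128078*1/42662 - 4087*(-1/5438)) = 198310 + (-64039/21331 + 4087/5438) = 198310 - 261064285/115997978 = 23003297952895/115997978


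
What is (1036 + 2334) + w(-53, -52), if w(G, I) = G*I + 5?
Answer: 6131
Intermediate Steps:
w(G, I) = 5 + G*I
(1036 + 2334) + w(-53, -52) = (1036 + 2334) + (5 - 53*(-52)) = 3370 + (5 + 2756) = 3370 + 2761 = 6131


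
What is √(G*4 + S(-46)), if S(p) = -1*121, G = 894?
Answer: √3455 ≈ 58.779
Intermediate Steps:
S(p) = -121
√(G*4 + S(-46)) = √(894*4 - 121) = √(3576 - 121) = √3455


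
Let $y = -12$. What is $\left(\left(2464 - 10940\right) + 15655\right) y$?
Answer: $-86148$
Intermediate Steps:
$\left(\left(2464 - 10940\right) + 15655\right) y = \left(\left(2464 - 10940\right) + 15655\right) \left(-12\right) = \left(-8476 + 15655\right) \left(-12\right) = 7179 \left(-12\right) = -86148$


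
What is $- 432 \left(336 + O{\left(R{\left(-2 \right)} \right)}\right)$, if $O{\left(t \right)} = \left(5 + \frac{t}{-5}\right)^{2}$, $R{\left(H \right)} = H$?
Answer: $- \frac{3943728}{25} \approx -1.5775 \cdot 10^{5}$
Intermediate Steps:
$O{\left(t \right)} = \left(5 - \frac{t}{5}\right)^{2}$ ($O{\left(t \right)} = \left(5 + t \left(- \frac{1}{5}\right)\right)^{2} = \left(5 - \frac{t}{5}\right)^{2}$)
$- 432 \left(336 + O{\left(R{\left(-2 \right)} \right)}\right) = - 432 \left(336 + \frac{\left(-25 - 2\right)^{2}}{25}\right) = - 432 \left(336 + \frac{\left(-27\right)^{2}}{25}\right) = - 432 \left(336 + \frac{1}{25} \cdot 729\right) = - 432 \left(336 + \frac{729}{25}\right) = \left(-432\right) \frac{9129}{25} = - \frac{3943728}{25}$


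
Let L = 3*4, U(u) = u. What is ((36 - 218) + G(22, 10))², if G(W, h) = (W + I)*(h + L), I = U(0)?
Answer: 91204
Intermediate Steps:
I = 0
L = 12
G(W, h) = W*(12 + h) (G(W, h) = (W + 0)*(h + 12) = W*(12 + h))
((36 - 218) + G(22, 10))² = ((36 - 218) + 22*(12 + 10))² = (-182 + 22*22)² = (-182 + 484)² = 302² = 91204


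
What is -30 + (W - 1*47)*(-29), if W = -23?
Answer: 2000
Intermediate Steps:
-30 + (W - 1*47)*(-29) = -30 + (-23 - 1*47)*(-29) = -30 + (-23 - 47)*(-29) = -30 - 70*(-29) = -30 + 2030 = 2000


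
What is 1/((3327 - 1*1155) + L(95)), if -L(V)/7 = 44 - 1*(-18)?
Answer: 1/1738 ≈ 0.00057537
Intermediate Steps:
L(V) = -434 (L(V) = -7*(44 - 1*(-18)) = -7*(44 + 18) = -7*62 = -434)
1/((3327 - 1*1155) + L(95)) = 1/((3327 - 1*1155) - 434) = 1/((3327 - 1155) - 434) = 1/(2172 - 434) = 1/1738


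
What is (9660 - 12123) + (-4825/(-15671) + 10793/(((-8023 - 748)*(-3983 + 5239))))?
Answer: -425153493615951/172637628296 ≈ -2462.7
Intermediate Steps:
(9660 - 12123) + (-4825/(-15671) + 10793/(((-8023 - 748)*(-3983 + 5239)))) = -2463 + (-4825*(-1/15671) + 10793/((-8771*1256))) = -2463 + (4825/15671 + 10793/(-11016376)) = -2463 + (4825/15671 + 10793*(-1/11016376)) = -2463 + (4825/15671 - 10793/11016376) = -2463 + 52984877097/172637628296 = -425153493615951/172637628296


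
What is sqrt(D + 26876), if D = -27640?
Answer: 2*I*sqrt(191) ≈ 27.641*I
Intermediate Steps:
sqrt(D + 26876) = sqrt(-27640 + 26876) = sqrt(-764) = 2*I*sqrt(191)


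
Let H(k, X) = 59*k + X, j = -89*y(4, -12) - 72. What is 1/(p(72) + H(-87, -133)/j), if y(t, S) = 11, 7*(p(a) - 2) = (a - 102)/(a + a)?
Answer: 176568/1232569 ≈ 0.14325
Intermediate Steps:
p(a) = 2 + (-102 + a)/(14*a) (p(a) = 2 + ((a - 102)/(a + a))/7 = 2 + ((-102 + a)/((2*a)))/7 = 2 + ((-102 + a)*(1/(2*a)))/7 = 2 + ((-102 + a)/(2*a))/7 = 2 + (-102 + a)/(14*a))
j = -1051 (j = -89*11 - 72 = -979 - 72 = -1051)
H(k, X) = X + 59*k
1/(p(72) + H(-87, -133)/j) = 1/((1/14)*(-102 + 29*72)/72 + (-133 + 59*(-87))/(-1051)) = 1/((1/14)*(1/72)*(-102 + 2088) + (-133 - 5133)*(-1/1051)) = 1/((1/14)*(1/72)*1986 - 5266*(-1/1051)) = 1/(331/168 + 5266/1051) = 1/(1232569/176568) = 176568/1232569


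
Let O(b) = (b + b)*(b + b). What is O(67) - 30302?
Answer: -12346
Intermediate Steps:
O(b) = 4*b**2 (O(b) = (2*b)*(2*b) = 4*b**2)
O(67) - 30302 = 4*67**2 - 30302 = 4*4489 - 30302 = 17956 - 30302 = -12346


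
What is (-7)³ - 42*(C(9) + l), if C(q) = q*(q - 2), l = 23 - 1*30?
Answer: -2695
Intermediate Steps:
l = -7 (l = 23 - 30 = -7)
C(q) = q*(-2 + q)
(-7)³ - 42*(C(9) + l) = (-7)³ - 42*(9*(-2 + 9) - 7) = -343 - 42*(9*7 - 7) = -343 - 42*(63 - 7) = -343 - 42*56 = -343 - 2352 = -2695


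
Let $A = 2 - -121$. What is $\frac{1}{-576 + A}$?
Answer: $- \frac{1}{453} \approx -0.0022075$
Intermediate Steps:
$A = 123$ ($A = 2 + 121 = 123$)
$\frac{1}{-576 + A} = \frac{1}{-576 + 123} = \frac{1}{-453} = - \frac{1}{453}$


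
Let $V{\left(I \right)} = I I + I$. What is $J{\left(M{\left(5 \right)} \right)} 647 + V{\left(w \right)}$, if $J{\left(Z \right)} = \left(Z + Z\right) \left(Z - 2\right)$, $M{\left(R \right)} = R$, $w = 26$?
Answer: $20112$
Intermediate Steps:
$V{\left(I \right)} = I + I^{2}$ ($V{\left(I \right)} = I^{2} + I = I + I^{2}$)
$J{\left(Z \right)} = 2 Z \left(-2 + Z\right)$
$J{\left(M{\left(5 \right)} \right)} 647 + V{\left(w \right)} = 2 \cdot 5 \left(-2 + 5\right) 647 + 26 \left(1 + 26\right) = 2 \cdot 5 \cdot 3 \cdot 647 + 26 \cdot 27 = 30 \cdot 647 + 702 = 19410 + 702 = 20112$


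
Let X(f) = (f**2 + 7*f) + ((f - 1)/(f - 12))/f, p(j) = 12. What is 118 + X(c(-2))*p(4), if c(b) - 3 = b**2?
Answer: 45218/35 ≈ 1291.9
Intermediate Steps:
c(b) = 3 + b**2
X(f) = f**2 + 7*f + (-1 + f)/(f*(-12 + f)) (X(f) = (f**2 + 7*f) + ((-1 + f)/(-12 + f))/f = (f**2 + 7*f) + (-1 + f)/(f*(-12 + f)) = f**2 + 7*f + (-1 + f)/(f*(-12 + f)))
118 + X(c(-2))*p(4) = 118 + ((-1 + (3 + (-2)**2) + (3 + (-2)**2)**4 - 84*(3 + (-2)**2)**2 - 5*(3 + (-2)**2)**3)/((3 + (-2)**2)*(-12 + (3 + (-2)**2))))*12 = 118 + ((-1 + (3 + 4) + (3 + 4)**4 - 84*(3 + 4)**2 - 5*(3 + 4)**3)/((3 + 4)*(-12 + (3 + 4))))*12 = 118 + ((-1 + 7 + 7**4 - 84*7**2 - 5*7**3)/(7*(-12 + 7)))*12 = 118 + ((1/7)*(-1 + 7 + 2401 - 84*49 - 5*343)/(-5))*12 = 118 + ((1/7)*(-1/5)*(-1 + 7 + 2401 - 4116 - 1715))*12 = 118 + ((1/7)*(-1/5)*(-3424))*12 = 118 + (3424/35)*12 = 118 + 41088/35 = 45218/35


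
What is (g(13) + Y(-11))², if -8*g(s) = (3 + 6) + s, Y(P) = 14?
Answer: 2025/16 ≈ 126.56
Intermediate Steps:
g(s) = -9/8 - s/8 (g(s) = -((3 + 6) + s)/8 = -(9 + s)/8 = -9/8 - s/8)
(g(13) + Y(-11))² = ((-9/8 - ⅛*13) + 14)² = ((-9/8 - 13/8) + 14)² = (-11/4 + 14)² = (45/4)² = 2025/16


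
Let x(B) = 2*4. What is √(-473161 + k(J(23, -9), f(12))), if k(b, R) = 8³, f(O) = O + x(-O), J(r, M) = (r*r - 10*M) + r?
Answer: I*√472649 ≈ 687.5*I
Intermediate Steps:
x(B) = 8
J(r, M) = r + r² - 10*M (J(r, M) = (r² - 10*M) + r = r + r² - 10*M)
f(O) = 8 + O (f(O) = O + 8 = 8 + O)
k(b, R) = 512
√(-473161 + k(J(23, -9), f(12))) = √(-473161 + 512) = √(-472649) = I*√472649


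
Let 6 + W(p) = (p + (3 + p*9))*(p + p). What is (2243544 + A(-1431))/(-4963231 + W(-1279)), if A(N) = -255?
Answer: 2243289/27745909 ≈ 0.080851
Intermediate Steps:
W(p) = -6 + 2*p*(3 + 10*p) (W(p) = -6 + (p + (3 + p*9))*(p + p) = -6 + (p + (3 + 9*p))*(2*p) = -6 + (3 + 10*p)*(2*p) = -6 + 2*p*(3 + 10*p))
(2243544 + A(-1431))/(-4963231 + W(-1279)) = (2243544 - 255)/(-4963231 + (-6 + 6*(-1279) + 20*(-1279)²)) = 2243289/(-4963231 + (-6 - 7674 + 20*1635841)) = 2243289/(-4963231 + (-6 - 7674 + 32716820)) = 2243289/(-4963231 + 32709140) = 2243289/27745909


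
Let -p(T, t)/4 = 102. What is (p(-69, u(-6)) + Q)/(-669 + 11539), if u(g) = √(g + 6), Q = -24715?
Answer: -25123/10870 ≈ -2.3112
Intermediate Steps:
u(g) = √(6 + g)
p(T, t) = -408 (p(T, t) = -4*102 = -408)
(p(-69, u(-6)) + Q)/(-669 + 11539) = (-408 - 24715)/(-669 + 11539) = -25123/10870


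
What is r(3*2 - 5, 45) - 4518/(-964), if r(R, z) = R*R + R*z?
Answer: 24431/482 ≈ 50.687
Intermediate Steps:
r(R, z) = R² + R*z
r(3*2 - 5, 45) - 4518/(-964) = (3*2 - 5)*((3*2 - 5) + 45) - 4518/(-964) = (6 - 5)*((6 - 5) + 45) - 4518*(-1)/964 = 1*(1 + 45) - 1*(-2259/482) = 1*46 + 2259/482 = 46 + 2259/482 = 24431/482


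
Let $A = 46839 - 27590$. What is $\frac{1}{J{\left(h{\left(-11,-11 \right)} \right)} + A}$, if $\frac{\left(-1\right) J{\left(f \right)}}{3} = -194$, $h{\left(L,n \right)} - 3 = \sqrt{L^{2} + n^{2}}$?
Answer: $\frac{1}{19831} \approx 5.0426 \cdot 10^{-5}$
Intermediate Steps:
$h{\left(L,n \right)} = 3 + \sqrt{L^{2} + n^{2}}$
$J{\left(f \right)} = 582$ ($J{\left(f \right)} = \left(-3\right) \left(-194\right) = 582$)
$A = 19249$ ($A = 46839 - 27590 = 19249$)
$\frac{1}{J{\left(h{\left(-11,-11 \right)} \right)} + A} = \frac{1}{582 + 19249} = \frac{1}{19831}$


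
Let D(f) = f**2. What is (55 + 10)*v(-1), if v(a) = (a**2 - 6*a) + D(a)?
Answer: 520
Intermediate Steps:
v(a) = -6*a + 2*a**2 (v(a) = (a**2 - 6*a) + a**2 = -6*a + 2*a**2)
(55 + 10)*v(-1) = (55 + 10)*(2*(-1)*(-3 - 1)) = 65*(2*(-1)*(-4)) = 65*8 = 520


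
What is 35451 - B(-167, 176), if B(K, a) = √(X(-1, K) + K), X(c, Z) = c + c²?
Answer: 35451 - I*√167 ≈ 35451.0 - 12.923*I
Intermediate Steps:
B(K, a) = √K (B(K, a) = √(-(1 - 1) + K) = √(-1*0 + K) = √(0 + K) = √K)
35451 - B(-167, 176) = 35451 - √(-167) = 35451 - I*√167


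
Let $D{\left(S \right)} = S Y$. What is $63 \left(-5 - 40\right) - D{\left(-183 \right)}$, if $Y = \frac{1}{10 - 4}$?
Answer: $- \frac{5609}{2} \approx -2804.5$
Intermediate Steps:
$Y = \frac{1}{6} \approx 0.16667$
$D{\left(S \right)} = \frac{S}{6}$ ($D{\left(S \right)} = S \frac{1}{6} = \frac{S}{6}$)
$63 \left(-5 - 40\right) - D{\left(-183 \right)} = 63 \left(-5 - 40\right) - \frac{1}{6} \left(-183\right) = 63 \left(-45\right) - - \frac{61}{2} = -2835 + \frac{61}{2} = - \frac{5609}{2}$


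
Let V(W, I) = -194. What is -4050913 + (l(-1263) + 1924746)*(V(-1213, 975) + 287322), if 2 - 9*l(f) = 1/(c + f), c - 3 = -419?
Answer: 8351010773549777/15111 ≈ 5.5264e+11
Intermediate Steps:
c = -416 (c = 3 - 419 = -416)
l(f) = 2/9 - 1/(9*(-416 + f))
-4050913 + (l(-1263) + 1924746)*(V(-1213, 975) + 287322) = -4050913 + ((-833 + 2*(-1263))/(9*(-416 - 1263)) + 1924746)*(-194 + 287322) = -4050913 + ((1/9)*(-833 - 2526)/(-1679) + 1924746)*287128 = -4050913 + ((1/9)*(-1/1679)*(-3359) + 1924746)*287128 = -4050913 + (3359/15111 + 1924746)*287128 = -4050913 + (29084840165/15111)*287128 = -4050913 + 8351071986896120/15111 = 8351010773549777/15111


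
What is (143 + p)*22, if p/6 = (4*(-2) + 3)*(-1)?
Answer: 3806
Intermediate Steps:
p = 30 (p = 6*((4*(-2) + 3)*(-1)) = 6*((-8 + 3)*(-1)) = 6*(-5*(-1)) = 6*5 = 30)
(143 + p)*22 = (143 + 30)*22 = 173*22 = 3806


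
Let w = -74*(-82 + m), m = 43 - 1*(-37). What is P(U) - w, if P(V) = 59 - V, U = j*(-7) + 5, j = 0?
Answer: -94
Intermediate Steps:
m = 80 (m = 43 + 37 = 80)
U = 5 (U = 0*(-7) + 5 = 0 + 5 = 5)
w = 148 (w = -74*(-82 + 80) = -74*(-2) = 148)
P(U) - w = (59 - 1*5) - 1*148 = (59 - 5) - 148 = 54 - 148 = -94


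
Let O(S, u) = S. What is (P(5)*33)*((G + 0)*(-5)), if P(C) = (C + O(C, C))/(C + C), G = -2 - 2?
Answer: 660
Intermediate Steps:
G = -4
P(C) = 1 (P(C) = (C + C)/(C + C) = (2*C)/((2*C)) = (2*C)*(1/(2*C)) = 1)
(P(5)*33)*((G + 0)*(-5)) = (1*33)*((-4 + 0)*(-5)) = 33*(-4*(-5)) = 33*20 = 660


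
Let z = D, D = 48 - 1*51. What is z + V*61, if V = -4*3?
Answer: -735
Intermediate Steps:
V = -12
D = -3 (D = 48 - 51 = -3)
z = -3
z + V*61 = -3 - 12*61 = -3 - 732 = -735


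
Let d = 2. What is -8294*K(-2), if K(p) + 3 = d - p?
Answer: -8294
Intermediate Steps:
K(p) = -1 - p (K(p) = -3 + (2 - p) = -1 - p)
-8294*K(-2) = -8294*(-1 - 1*(-2)) = -8294*(-1 + 2) = -8294*1 = -8294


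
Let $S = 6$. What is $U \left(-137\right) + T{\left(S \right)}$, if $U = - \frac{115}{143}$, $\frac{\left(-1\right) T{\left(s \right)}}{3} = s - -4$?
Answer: $\frac{11465}{143} \approx 80.175$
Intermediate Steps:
$T{\left(s \right)} = -12 - 3 s$ ($T{\left(s \right)} = - 3 \left(s - -4\right) = - 3 \left(s + 4\right) = - 3 \left(4 + s\right) = -12 - 3 s$)
$U = - \frac{115}{143}$ ($U = \left(-115\right) \frac{1}{143} = - \frac{115}{143} \approx -0.8042$)
$U \left(-137\right) + T{\left(S \right)} = \left(- \frac{115}{143}\right) \left(-137\right) - 30 = \frac{15755}{143} - 30 = \frac{11465}{143}$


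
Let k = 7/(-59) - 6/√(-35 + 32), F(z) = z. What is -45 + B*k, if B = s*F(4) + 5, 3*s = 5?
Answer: -8210/177 + 70*I*√3/3 ≈ -46.384 + 40.414*I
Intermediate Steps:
s = 5/3 (s = (⅓)*5 = 5/3 ≈ 1.6667)
B = 35/3 (B = (5/3)*4 + 5 = 20/3 + 5 = 35/3 ≈ 11.667)
k = -7/59 + 2*I*√3 (k = 7*(-1/59) - 6*(-I*√3/3) = -7/59 - 6*(-I*√3/3) = -7/59 - (-2)*I*√3 = -7/59 + 2*I*√3 ≈ -0.11864 + 3.4641*I)
-45 + B*k = -45 + 35*(-7/59 + 2*I*√3)/3 = -45 + (-245/177 + 70*I*√3/3) = -8210/177 + 70*I*√3/3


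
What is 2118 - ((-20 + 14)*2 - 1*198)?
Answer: 2328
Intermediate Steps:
2118 - ((-20 + 14)*2 - 1*198) = 2118 - (-6*2 - 198) = 2118 - (-12 - 198) = 2118 - 1*(-210) = 2118 + 210 = 2328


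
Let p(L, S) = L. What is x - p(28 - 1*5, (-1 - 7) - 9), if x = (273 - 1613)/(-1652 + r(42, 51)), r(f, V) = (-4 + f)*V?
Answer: -3959/143 ≈ -27.685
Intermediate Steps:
r(f, V) = V*(-4 + f)
x = -670/143 (x = (273 - 1613)/(-1652 + 51*(-4 + 42)) = -1340/(-1652 + 51*38) = -1340/(-1652 + 1938) = -1340/286 = -1340*1/286 = -670/143 ≈ -4.6853)
x - p(28 - 1*5, (-1 - 7) - 9) = -670/143 - (28 - 1*5) = -670/143 - (28 - 5) = -670/143 - 1*23 = -670/143 - 23 = -3959/143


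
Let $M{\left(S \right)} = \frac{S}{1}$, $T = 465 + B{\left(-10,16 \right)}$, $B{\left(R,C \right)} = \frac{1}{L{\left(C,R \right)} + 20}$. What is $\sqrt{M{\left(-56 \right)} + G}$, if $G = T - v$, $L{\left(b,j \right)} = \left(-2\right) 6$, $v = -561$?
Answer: $\frac{\sqrt{15522}}{4} \approx 31.147$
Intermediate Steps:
$L{\left(b,j \right)} = -12$
$B{\left(R,C \right)} = \frac{1}{8}$ ($B{\left(R,C \right)} = \frac{1}{-12 + 20} = \frac{1}{8}$)
$T = \frac{3721}{8}$ ($T = 465 + \frac{1}{8} = \frac{3721}{8} \approx 465.13$)
$M{\left(S \right)} = S$ ($M{\left(S \right)} = S 1 = S$)
$G = \frac{8209}{8}$ ($G = \frac{3721}{8} - -561 = \frac{3721}{8} + 561 = \frac{8209}{8} \approx 1026.1$)
$\sqrt{M{\left(-56 \right)} + G} = \sqrt{-56 + \frac{8209}{8}} = \sqrt{\frac{7761}{8}} = \frac{\sqrt{15522}}{4}$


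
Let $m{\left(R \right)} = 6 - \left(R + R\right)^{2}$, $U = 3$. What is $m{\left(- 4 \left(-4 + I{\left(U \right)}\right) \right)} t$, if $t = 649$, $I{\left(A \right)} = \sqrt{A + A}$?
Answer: $-909898 + 332288 \sqrt{6} \approx -95962.0$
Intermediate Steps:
$I{\left(A \right)} = \sqrt{2} \sqrt{A}$ ($I{\left(A \right)} = \sqrt{2 A} = \sqrt{2} \sqrt{A}$)
$m{\left(R \right)} = 6 - 4 R^{2}$ ($m{\left(R \right)} = 6 - \left(2 R\right)^{2} = 6 - 4 R^{2}$)
$m{\left(- 4 \left(-4 + I{\left(U \right)}\right) \right)} t = \left(6 - 4 \left(- 4 \left(-4 + \sqrt{2} \sqrt{3}\right)\right)^{2}\right) 649 = \left(6 - 4 \left(- 4 \left(-4 + \sqrt{6}\right)\right)^{2}\right) 649 = \left(6 - 4 \left(16 - 4 \sqrt{6}\right)^{2}\right) 649 = 3894 - 2596 \left(16 - 4 \sqrt{6}\right)^{2}$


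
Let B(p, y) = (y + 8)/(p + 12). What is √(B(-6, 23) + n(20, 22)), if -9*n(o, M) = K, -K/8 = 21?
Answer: √858/6 ≈ 4.8819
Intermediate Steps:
B(p, y) = (8 + y)/(12 + p)
K = -168 (K = -8*21 = -168)
n(o, M) = 56/3 (n(o, M) = -⅑*(-168) = 56/3)
√(B(-6, 23) + n(20, 22)) = √((8 + 23)/(12 - 6) + 56/3) = √(31/6 + 56/3) = √(143/6) = √858/6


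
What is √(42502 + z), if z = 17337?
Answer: √59839 ≈ 244.62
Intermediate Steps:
√(42502 + z) = √(42502 + 17337) = √59839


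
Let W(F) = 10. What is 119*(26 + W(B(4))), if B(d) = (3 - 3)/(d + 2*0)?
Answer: 4284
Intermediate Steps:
B(d) = 0 (B(d) = 0/(d + 0) = 0/d = 0)
119*(26 + W(B(4))) = 119*(26 + 10) = 119*36 = 4284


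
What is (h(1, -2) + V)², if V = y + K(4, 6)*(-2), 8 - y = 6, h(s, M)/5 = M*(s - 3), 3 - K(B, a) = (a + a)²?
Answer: 92416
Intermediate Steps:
K(B, a) = 3 - 4*a² (K(B, a) = 3 - (a + a)² = 3 - (2*a)² = 3 - 4*a²)
h(s, M) = 5*M*(-3 + s) (h(s, M) = 5*(M*(s - 3)) = 5*(M*(-3 + s)) = 5*M*(-3 + s))
y = 2 (y = 8 - 1*6 = 8 - 6 = 2)
V = 284 (V = 2 + (3 - 4*6²)*(-2) = 2 + (3 - 4*36)*(-2) = 2 + (3 - 144)*(-2) = 2 - 141*(-2) = 2 + 282 = 284)
(h(1, -2) + V)² = (5*(-2)*(-3 + 1) + 284)² = (5*(-2)*(-2) + 284)² = (20 + 284)² = 304² = 92416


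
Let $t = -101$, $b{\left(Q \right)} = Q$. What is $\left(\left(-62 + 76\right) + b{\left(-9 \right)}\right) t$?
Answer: $-505$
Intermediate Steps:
$\left(\left(-62 + 76\right) + b{\left(-9 \right)}\right) t = \left(\left(-62 + 76\right) - 9\right) \left(-101\right) = \left(14 - 9\right) \left(-101\right) = 5 \left(-101\right) = -505$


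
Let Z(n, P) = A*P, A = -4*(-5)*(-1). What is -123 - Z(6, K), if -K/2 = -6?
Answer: 117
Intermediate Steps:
K = 12 (K = -2*(-6) = 12)
A = -20 (A = 20*(-1) = -20)
Z(n, P) = -20*P
-123 - Z(6, K) = -123 - (-20)*12 = -123 - 1*(-240) = -123 + 240 = 117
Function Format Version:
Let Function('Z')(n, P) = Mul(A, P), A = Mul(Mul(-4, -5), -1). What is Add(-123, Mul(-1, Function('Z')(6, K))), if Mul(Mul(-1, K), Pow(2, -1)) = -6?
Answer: 117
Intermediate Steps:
K = 12 (K = Mul(-2, -6) = 12)
A = -20 (A = Mul(20, -1) = -20)
Function('Z')(n, P) = Mul(-20, P)
Add(-123, Mul(-1, Function('Z')(6, K))) = Add(-123, Mul(-1, Mul(-20, 12))) = Add(-123, Mul(-1, -240)) = Add(-123, 240) = 117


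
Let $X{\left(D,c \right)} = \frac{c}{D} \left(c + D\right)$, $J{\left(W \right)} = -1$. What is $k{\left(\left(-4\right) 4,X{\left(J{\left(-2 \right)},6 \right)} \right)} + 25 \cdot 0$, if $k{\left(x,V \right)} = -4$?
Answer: $-4$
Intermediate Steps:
$X{\left(D,c \right)} = \frac{c \left(D + c\right)}{D}$ ($X{\left(D,c \right)} = \frac{c}{D} \left(D + c\right) = \frac{c \left(D + c\right)}{D}$)
$k{\left(\left(-4\right) 4,X{\left(J{\left(-2 \right)},6 \right)} \right)} + 25 \cdot 0 = -4 + 25 \cdot 0 = -4 + 0 = -4$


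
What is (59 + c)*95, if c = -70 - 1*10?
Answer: -1995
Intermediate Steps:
c = -80 (c = -70 - 10 = -80)
(59 + c)*95 = (59 - 80)*95 = -21*95 = -1995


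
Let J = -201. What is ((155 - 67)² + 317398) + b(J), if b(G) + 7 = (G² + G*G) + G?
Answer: 405736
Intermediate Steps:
b(G) = -7 + G + 2*G² (b(G) = -7 + ((G² + G*G) + G) = -7 + ((G² + G²) + G) = -7 + (2*G² + G) = -7 + (G + 2*G²) = -7 + G + 2*G²)
((155 - 67)² + 317398) + b(J) = ((155 - 67)² + 317398) + (-7 - 201 + 2*(-201)²) = (88² + 317398) + (-7 - 201 + 2*40401) = (7744 + 317398) + (-7 - 201 + 80802) = 325142 + 80594 = 405736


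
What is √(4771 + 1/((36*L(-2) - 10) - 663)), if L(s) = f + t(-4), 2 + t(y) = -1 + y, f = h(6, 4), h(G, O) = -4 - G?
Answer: √7877993190/1285 ≈ 69.072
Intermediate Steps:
f = -10 (f = -4 - 1*6 = -4 - 6 = -10)
t(y) = -3 + y (t(y) = -2 + (-1 + y) = -3 + y)
L(s) = -17 (L(s) = -10 + (-3 - 4) = -10 - 7 = -17)
√(4771 + 1/((36*L(-2) - 10) - 663)) = √(4771 + 1/((36*(-17) - 10) - 663)) = √(4771 + 1/((-612 - 10) - 663)) = √(4771 + 1/(-622 - 663)) = √(4771 + 1/(-1285)) = √(4771 - 1/1285) = √(6130734/1285) = √7877993190/1285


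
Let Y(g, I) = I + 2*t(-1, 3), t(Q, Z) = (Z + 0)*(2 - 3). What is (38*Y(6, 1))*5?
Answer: -950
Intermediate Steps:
t(Q, Z) = -Z (t(Q, Z) = Z*(-1) = -Z)
Y(g, I) = -6 + I (Y(g, I) = I + 2*(-1*3) = I + 2*(-3) = I - 6 = -6 + I)
(38*Y(6, 1))*5 = (38*(-6 + 1))*5 = (38*(-5))*5 = -190*5 = -950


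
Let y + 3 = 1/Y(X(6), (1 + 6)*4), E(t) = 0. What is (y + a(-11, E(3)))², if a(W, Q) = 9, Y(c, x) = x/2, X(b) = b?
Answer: 7225/196 ≈ 36.862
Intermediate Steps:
Y(c, x) = x/2 (Y(c, x) = x*(½) = x/2)
y = -41/14 (y = -3 + 1/(((1 + 6)*4)/2) = -3 + 1/((7*4)/2) = -3 + 1/((½)*28) = -3 + 1/14 = -41/14 ≈ -2.9286)
(y + a(-11, E(3)))² = (-41/14 + 9)² = (85/14)² = 7225/196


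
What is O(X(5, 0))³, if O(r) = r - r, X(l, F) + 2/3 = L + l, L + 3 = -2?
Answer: 0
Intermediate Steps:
L = -5 (L = -3 - 2 = -5)
X(l, F) = -17/3 + l (X(l, F) = -⅔ + (-5 + l) = -17/3 + l)
O(r) = 0
O(X(5, 0))³ = 0³ = 0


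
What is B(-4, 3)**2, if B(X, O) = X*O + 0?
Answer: 144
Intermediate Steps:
B(X, O) = O*X (B(X, O) = O*X + 0 = O*X)
B(-4, 3)**2 = (3*(-4))**2 = (-12)**2 = 144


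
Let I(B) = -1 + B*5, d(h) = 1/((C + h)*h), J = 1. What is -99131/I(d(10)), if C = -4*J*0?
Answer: 1982620/19 ≈ 1.0435e+5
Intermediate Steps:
C = 0 (C = -4*1*0 = -4*0 = 0)
d(h) = h⁻² (d(h) = 1/((0 + h)*h) = 1/(h*h) = h⁻²)
I(B) = -1 + 5*B
-99131/I(d(10)) = -99131/(-1 + 5/10²) = -99131/(-1 + 5*(1/100)) = -99131/(-1 + 1/20) = -99131/(-19/20) = -99131*(-20/19) = 1982620/19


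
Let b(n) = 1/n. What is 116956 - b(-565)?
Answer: 66080141/565 ≈ 1.1696e+5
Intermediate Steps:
116956 - b(-565) = 116956 - 1/(-565) = 116956 - 1*(-1/565) = 116956 + 1/565 = 66080141/565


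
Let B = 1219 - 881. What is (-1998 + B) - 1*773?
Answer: -2433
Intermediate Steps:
B = 338
(-1998 + B) - 1*773 = (-1998 + 338) - 1*773 = -1660 - 773 = -2433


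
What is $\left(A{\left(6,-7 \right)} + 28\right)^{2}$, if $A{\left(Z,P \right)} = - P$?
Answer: $1225$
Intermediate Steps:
$\left(A{\left(6,-7 \right)} + 28\right)^{2} = \left(\left(-1\right) \left(-7\right) + 28\right)^{2} = \left(7 + 28\right)^{2} = 35^{2} = 1225$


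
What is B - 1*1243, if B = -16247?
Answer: -17490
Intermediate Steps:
B - 1*1243 = -16247 - 1*1243 = -16247 - 1243 = -17490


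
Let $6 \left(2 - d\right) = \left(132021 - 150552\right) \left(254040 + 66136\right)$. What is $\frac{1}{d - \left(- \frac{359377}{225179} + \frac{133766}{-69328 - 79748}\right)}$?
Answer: $\frac{16784392302}{16597474268159266439} \approx 1.0113 \cdot 10^{-9}$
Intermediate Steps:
$d = 988863578$ ($d = 2 - \frac{\left(132021 - 150552\right) \left(254040 + 66136\right)}{6} = 2 - \frac{\left(-18531\right) 320176}{6} = 2 - -988863576 = 2 + 988863576 = 988863578$)
$\frac{1}{d - \left(- \frac{359377}{225179} + \frac{133766}{-69328 - 79748}\right)} = \frac{1}{988863578 - \left(- \frac{359377}{225179} + \frac{133766}{-69328 - 79748}\right)} = \frac{1}{988863578 + \left(- \frac{133766}{-149076} + \frac{359377}{225179}\right)} = \frac{1}{988863578 + \left(\left(-133766\right) \left(- \frac{1}{149076}\right) + \frac{359377}{225179}\right)} = \frac{1}{988863578 + \left(\frac{66883}{74538} + \frac{359377}{225179}\right)} = \frac{1}{988863578 + \frac{41847889883}{16784392302}} = \frac{1}{\frac{16597474268159266439}{16784392302}} = \frac{16784392302}{16597474268159266439}$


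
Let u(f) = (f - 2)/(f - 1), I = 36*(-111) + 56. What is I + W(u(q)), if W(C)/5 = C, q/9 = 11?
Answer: -385635/98 ≈ -3935.1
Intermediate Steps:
q = 99 (q = 9*11 = 99)
I = -3940 (I = -3996 + 56 = -3940)
u(f) = (-2 + f)/(-1 + f)
W(C) = 5*C
I + W(u(q)) = -3940 + 5*((-2 + 99)/(-1 + 99)) = -3940 + 5*(97/98) = -3940 + 485/98 = -385635/98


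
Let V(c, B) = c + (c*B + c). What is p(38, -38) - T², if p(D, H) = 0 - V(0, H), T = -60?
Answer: -3600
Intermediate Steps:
V(c, B) = 2*c + B*c (V(c, B) = c + (B*c + c) = c + (c + B*c) = 2*c + B*c)
p(D, H) = 0 (p(D, H) = 0 - 0*(2 + H) = 0 - 1*0 = 0 + 0 = 0)
p(38, -38) - T² = 0 - 1*(-60)² = 0 - 1*3600 = 0 - 3600 = -3600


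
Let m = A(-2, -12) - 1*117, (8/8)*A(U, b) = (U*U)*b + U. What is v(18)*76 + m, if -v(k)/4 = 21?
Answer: -6551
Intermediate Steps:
v(k) = -84 (v(k) = -4*21 = -84)
A(U, b) = U + b*U² (A(U, b) = (U*U)*b + U = U²*b + U = b*U² + U = U + b*U²)
m = -167 (m = -2*(1 - 2*(-12)) - 1*117 = -2*(1 + 24) - 117 = -2*25 - 117 = -50 - 117 = -167)
v(18)*76 + m = -84*76 - 167 = -6384 - 167 = -6551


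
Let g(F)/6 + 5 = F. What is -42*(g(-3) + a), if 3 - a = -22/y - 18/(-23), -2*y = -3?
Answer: 30058/23 ≈ 1306.9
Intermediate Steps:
y = 3/2 (y = -½*(-3) = 3/2 ≈ 1.5000)
g(F) = -30 + 6*F
a = 1165/69 (a = 3 - (-22/3/2 - 18/(-23)) = 3 - (-22*⅔ - 18*(-1/23)) = 3 - (-44/3 + 18/23) = 3 - 1*(-958/69) = 3 + 958/69 = 1165/69 ≈ 16.884)
-42*(g(-3) + a) = -42*((-30 + 6*(-3)) + 1165/69) = -42*((-30 - 18) + 1165/69) = -42*(-48 + 1165/69) = -42*(-2147/69) = 30058/23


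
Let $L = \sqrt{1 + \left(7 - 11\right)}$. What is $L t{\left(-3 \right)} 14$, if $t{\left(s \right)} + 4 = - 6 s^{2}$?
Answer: $- 812 i \sqrt{3} \approx - 1406.4 i$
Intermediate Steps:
$t{\left(s \right)} = -4 - 6 s^{2}$
$L = i \sqrt{3}$ ($L = \sqrt{1 - 4} = \sqrt{-3} = i \sqrt{3} \approx 1.732 i$)
$L t{\left(-3 \right)} 14 = i \sqrt{3} \left(-4 - 6 \left(-3\right)^{2}\right) 14 = i \sqrt{3} \left(-4 - 54\right) 14 = i \sqrt{3} \left(-58\right) 14 = - 58 i \sqrt{3} \cdot 14 = - 812 i \sqrt{3}$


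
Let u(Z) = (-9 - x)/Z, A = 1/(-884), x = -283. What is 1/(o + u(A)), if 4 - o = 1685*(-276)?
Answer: 1/222848 ≈ 4.4874e-6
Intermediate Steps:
o = 465064 (o = 4 - 1685*(-276) = 4 - 1*(-465060) = 4 + 465060 = 465064)
A = -1/884 ≈ -0.0011312
u(Z) = 274/Z (u(Z) = (-9 - 1*(-283))/Z = (-9 + 283)/Z = 274/Z)
1/(o + u(A)) = 1/(465064 + 274/(-1/884)) = 1/(465064 + 274*(-884)) = 1/(465064 - 242216) = 1/222848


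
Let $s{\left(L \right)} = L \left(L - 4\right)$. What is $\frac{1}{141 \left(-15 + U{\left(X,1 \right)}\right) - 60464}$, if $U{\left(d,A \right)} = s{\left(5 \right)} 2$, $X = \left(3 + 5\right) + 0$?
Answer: $- \frac{1}{61169} \approx -1.6348 \cdot 10^{-5}$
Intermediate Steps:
$s{\left(L \right)} = L \left(-4 + L\right)$
$X = 8$ ($X = 8 + 0 = 8$)
$U{\left(d,A \right)} = 10$ ($U{\left(d,A \right)} = 5 \left(-4 + 5\right) 2 = 5 \cdot 1 \cdot 2 = 5 \cdot 2 = 10$)
$\frac{1}{141 \left(-15 + U{\left(X,1 \right)}\right) - 60464} = \frac{1}{141 \left(-15 + 10\right) - 60464} = \frac{1}{141 \left(-5\right) - 60464} = \frac{1}{-705 - 60464} = \frac{1}{-61169} = - \frac{1}{61169}$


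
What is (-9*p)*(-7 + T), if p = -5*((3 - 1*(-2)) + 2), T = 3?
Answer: -1260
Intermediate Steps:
p = -35 (p = -5*((3 + 2) + 2) = -5*(5 + 2) = -5*7 = -35)
(-9*p)*(-7 + T) = (-9*(-35))*(-7 + 3) = 315*(-4) = -1260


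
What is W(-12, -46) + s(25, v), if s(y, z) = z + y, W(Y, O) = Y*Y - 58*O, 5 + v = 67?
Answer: 2899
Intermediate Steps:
v = 62 (v = -5 + 67 = 62)
W(Y, O) = Y² - 58*O
s(y, z) = y + z
W(-12, -46) + s(25, v) = ((-12)² - 58*(-46)) + (25 + 62) = (144 + 2668) + 87 = 2812 + 87 = 2899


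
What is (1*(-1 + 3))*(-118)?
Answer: -236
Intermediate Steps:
(1*(-1 + 3))*(-118) = (1*2)*(-118) = 2*(-118) = -236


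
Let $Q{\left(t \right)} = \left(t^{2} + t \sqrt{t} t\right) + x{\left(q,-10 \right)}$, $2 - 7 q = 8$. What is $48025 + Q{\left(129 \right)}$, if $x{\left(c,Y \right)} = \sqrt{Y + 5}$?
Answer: $64666 + 16641 \sqrt{129} + i \sqrt{5} \approx 2.5367 \cdot 10^{5} + 2.2361 i$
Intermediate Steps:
$q = - \frac{6}{7}$ ($q = \frac{2}{7} - \frac{8}{7} = - \frac{6}{7} \approx -0.85714$)
$x{\left(c,Y \right)} = \sqrt{5 + Y}$
$Q{\left(t \right)} = t^{2} + t^{\frac{5}{2}} + i \sqrt{5}$ ($Q{\left(t \right)} = \left(t^{2} + t \sqrt{t} t\right) + \sqrt{5 - 10} = \left(t^{2} + t^{\frac{3}{2}} t\right) + \sqrt{-5} = \left(t^{2} + t^{\frac{5}{2}}\right) + i \sqrt{5} = t^{2} + t^{\frac{5}{2}} + i \sqrt{5}$)
$48025 + Q{\left(129 \right)} = 48025 + \left(129^{2} + 129^{\frac{5}{2}} + i \sqrt{5}\right) = 48025 + \left(16641 + 16641 \sqrt{129} + i \sqrt{5}\right) = 64666 + 16641 \sqrt{129} + i \sqrt{5}$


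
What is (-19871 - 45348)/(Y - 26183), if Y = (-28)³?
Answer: 65219/48135 ≈ 1.3549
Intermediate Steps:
Y = -21952
(-19871 - 45348)/(Y - 26183) = (-19871 - 45348)/(-21952 - 26183) = -65219/(-48135) = -65219*(-1/48135) = 65219/48135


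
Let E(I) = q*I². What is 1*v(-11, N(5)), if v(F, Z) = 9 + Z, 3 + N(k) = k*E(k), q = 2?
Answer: 256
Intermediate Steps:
E(I) = 2*I²
N(k) = -3 + 2*k³ (N(k) = -3 + k*(2*k²) = -3 + 2*k³)
1*v(-11, N(5)) = 1*(9 + (-3 + 2*5³)) = 1*(9 + (-3 + 2*125)) = 1*(9 + (-3 + 250)) = 1*(9 + 247) = 1*256 = 256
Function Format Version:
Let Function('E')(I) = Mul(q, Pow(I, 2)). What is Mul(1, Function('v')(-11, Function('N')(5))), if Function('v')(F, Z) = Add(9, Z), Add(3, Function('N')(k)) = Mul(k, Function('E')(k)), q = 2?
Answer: 256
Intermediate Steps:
Function('E')(I) = Mul(2, Pow(I, 2))
Function('N')(k) = Add(-3, Mul(2, Pow(k, 3))) (Function('N')(k) = Add(-3, Mul(k, Mul(2, Pow(k, 2)))) = Add(-3, Mul(2, Pow(k, 3))))
Mul(1, Function('v')(-11, Function('N')(5))) = Mul(1, Add(9, Add(-3, Mul(2, Pow(5, 3))))) = Mul(1, Add(9, Add(-3, Mul(2, 125)))) = Mul(1, Add(9, Add(-3, 250))) = Mul(1, Add(9, 247)) = Mul(1, 256) = 256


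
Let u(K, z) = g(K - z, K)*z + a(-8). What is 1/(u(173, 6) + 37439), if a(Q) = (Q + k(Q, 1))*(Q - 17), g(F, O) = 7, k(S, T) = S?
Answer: 1/37881 ≈ 2.6398e-5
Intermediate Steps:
a(Q) = 2*Q*(-17 + Q) (a(Q) = (Q + Q)*(Q - 17) = (2*Q)*(-17 + Q) = 2*Q*(-17 + Q))
u(K, z) = 400 + 7*z (u(K, z) = 7*z + 2*(-8)*(-17 - 8) = 7*z + 2*(-8)*(-25) = 7*z + 400 = 400 + 7*z)
1/(u(173, 6) + 37439) = 1/((400 + 7*6) + 37439) = 1/((400 + 42) + 37439) = 1/(442 + 37439) = 1/37881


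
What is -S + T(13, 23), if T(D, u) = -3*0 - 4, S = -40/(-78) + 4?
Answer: -332/39 ≈ -8.5128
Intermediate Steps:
S = 176/39 (S = -40*(-1/78) + 4 = 20/39 + 4 = 176/39 ≈ 4.5128)
T(D, u) = -4 (T(D, u) = 0 - 4 = -4)
-S + T(13, 23) = -1*176/39 - 4 = -176/39 - 4 = -332/39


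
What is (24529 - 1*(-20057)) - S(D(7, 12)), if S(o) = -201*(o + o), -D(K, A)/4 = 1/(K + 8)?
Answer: 222394/5 ≈ 44479.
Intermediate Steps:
D(K, A) = -4/(8 + K) (D(K, A) = -4/(K + 8) = -4/(8 + K))
S(o) = -402*o
(24529 - 1*(-20057)) - S(D(7, 12)) = (24529 - 1*(-20057)) - (-402)*(-4/(8 + 7)) = (24529 + 20057) - (-402)*(-4/15) = 44586 - (-402)*(-4*1/15) = 44586 - (-402)*(-4)/15 = 44586 - 1*536/5 = 44586 - 536/5 = 222394/5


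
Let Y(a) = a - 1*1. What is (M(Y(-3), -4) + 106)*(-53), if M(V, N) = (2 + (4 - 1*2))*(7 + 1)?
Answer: -7314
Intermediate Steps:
Y(a) = -1 + a (Y(a) = a - 1 = -1 + a)
M(V, N) = 32 (M(V, N) = (2 + (4 - 2))*8 = (2 + 2)*8 = 4*8 = 32)
(M(Y(-3), -4) + 106)*(-53) = (32 + 106)*(-53) = 138*(-53) = -7314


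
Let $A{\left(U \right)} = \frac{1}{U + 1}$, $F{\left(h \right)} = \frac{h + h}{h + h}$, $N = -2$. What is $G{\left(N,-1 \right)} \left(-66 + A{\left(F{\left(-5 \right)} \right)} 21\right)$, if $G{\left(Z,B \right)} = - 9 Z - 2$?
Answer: $-888$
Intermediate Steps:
$F{\left(h \right)} = 1$ ($F{\left(h \right)} = \frac{2 h}{2 h} = 2 h \frac{1}{2 h} = 1$)
$G{\left(Z,B \right)} = -2 - 9 Z$
$A{\left(U \right)} = \frac{1}{1 + U}$
$G{\left(N,-1 \right)} \left(-66 + A{\left(F{\left(-5 \right)} \right)} 21\right) = \left(-2 - -18\right) \left(-66 + \frac{1}{1 + 1} \cdot 21\right) = \left(-2 + 18\right) \left(-66 + \frac{1}{2} \cdot 21\right) = 16 \left(-66 + \frac{1}{2} \cdot 21\right) = 16 \left(-66 + \frac{21}{2}\right) = 16 \left(- \frac{111}{2}\right) = -888$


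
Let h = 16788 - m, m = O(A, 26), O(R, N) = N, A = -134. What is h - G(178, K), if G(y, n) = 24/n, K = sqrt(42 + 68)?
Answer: 16762 - 12*sqrt(110)/55 ≈ 16760.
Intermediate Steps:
m = 26
K = sqrt(110) ≈ 10.488
h = 16762 (h = 16788 - 1*26 = 16788 - 26 = 16762)
h - G(178, K) = 16762 - 24/(sqrt(110)) = 16762 - 24*sqrt(110)/110 = 16762 - 12*sqrt(110)/55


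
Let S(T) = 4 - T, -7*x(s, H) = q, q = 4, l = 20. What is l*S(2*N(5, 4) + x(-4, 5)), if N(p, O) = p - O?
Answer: 360/7 ≈ 51.429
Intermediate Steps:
x(s, H) = -4/7 (x(s, H) = -⅐*4 = -4/7)
l*S(2*N(5, 4) + x(-4, 5)) = 20*(4 - (2*(5 - 1*4) - 4/7)) = 20*(4 - (2*(5 - 4) - 4/7)) = 20*(4 - (2*1 - 4/7)) = 20*(4 - (2 - 4/7)) = 20*(4 - 1*10/7) = 20*(4 - 10/7) = 20*(18/7) = 360/7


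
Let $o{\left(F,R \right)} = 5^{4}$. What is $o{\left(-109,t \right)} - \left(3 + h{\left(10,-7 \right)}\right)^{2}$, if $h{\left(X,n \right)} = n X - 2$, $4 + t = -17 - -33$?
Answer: $-4136$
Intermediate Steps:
$t = 12$ ($t = -4 - -16 = -4 + \left(-17 + 33\right) = -4 + 16 = 12$)
$h{\left(X,n \right)} = -2 + X n$ ($h{\left(X,n \right)} = X n - 2 = -2 + X n$)
$o{\left(F,R \right)} = 625$
$o{\left(-109,t \right)} - \left(3 + h{\left(10,-7 \right)}\right)^{2} = 625 - \left(3 + \left(-2 + 10 \left(-7\right)\right)\right)^{2} = 625 - \left(3 - 72\right)^{2} = 625 - \left(-69\right)^{2} = 625 - 4761 = -4136$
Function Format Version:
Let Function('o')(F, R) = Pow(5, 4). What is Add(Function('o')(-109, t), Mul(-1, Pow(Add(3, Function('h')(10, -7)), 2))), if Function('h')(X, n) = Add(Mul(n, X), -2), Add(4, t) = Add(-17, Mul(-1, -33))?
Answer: -4136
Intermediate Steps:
t = 12 (t = Add(-4, Add(-17, Mul(-1, -33))) = Add(-4, Add(-17, 33)) = Add(-4, 16) = 12)
Function('h')(X, n) = Add(-2, Mul(X, n)) (Function('h')(X, n) = Add(Mul(X, n), -2) = Add(-2, Mul(X, n)))
Function('o')(F, R) = 625
Add(Function('o')(-109, t), Mul(-1, Pow(Add(3, Function('h')(10, -7)), 2))) = Add(625, Mul(-1, Pow(Add(3, Add(-2, Mul(10, -7))), 2))) = Add(625, Mul(-1, Pow(Add(3, Add(-2, -70)), 2))) = Add(625, Mul(-1, Pow(Add(3, -72), 2))) = Add(625, Mul(-1, Pow(-69, 2))) = Add(625, Mul(-1, 4761)) = Add(625, -4761) = -4136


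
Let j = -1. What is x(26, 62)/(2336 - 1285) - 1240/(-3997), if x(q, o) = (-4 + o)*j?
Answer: 1071414/4200847 ≈ 0.25505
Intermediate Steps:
x(q, o) = 4 - o (x(q, o) = (-4 + o)*(-1) = 4 - o)
x(26, 62)/(2336 - 1285) - 1240/(-3997) = (4 - 1*62)/(2336 - 1285) - 1240/(-3997) = (4 - 62)/1051 - 1240*(-1/3997) = -58*1/1051 + 1240/3997 = -58/1051 + 1240/3997 = 1071414/4200847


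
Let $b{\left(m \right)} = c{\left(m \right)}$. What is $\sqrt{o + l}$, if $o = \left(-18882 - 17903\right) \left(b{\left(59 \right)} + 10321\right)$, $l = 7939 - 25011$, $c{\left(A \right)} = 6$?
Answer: $i \sqrt{379895767} \approx 19491.0 i$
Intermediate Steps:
$l = -17072$ ($l = 7939 - 25011 = -17072$)
$b{\left(m \right)} = 6$
$o = -379878695$ ($o = \left(-18882 - 17903\right) \left(6 + 10321\right) = \left(-36785\right) 10327 = -379878695$)
$\sqrt{o + l} = \sqrt{-379878695 - 17072} = \sqrt{-379895767} = i \sqrt{379895767}$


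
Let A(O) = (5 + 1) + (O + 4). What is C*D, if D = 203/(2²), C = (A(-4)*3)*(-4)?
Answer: -3654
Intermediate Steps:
A(O) = 10 + O (A(O) = 6 + (4 + O) = 10 + O)
C = -72 (C = ((10 - 4)*3)*(-4) = (6*3)*(-4) = 18*(-4) = -72)
D = 203/4 ≈ 50.750
C*D = -72*203/4 = -3654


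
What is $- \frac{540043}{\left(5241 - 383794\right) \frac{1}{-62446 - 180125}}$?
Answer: $- \frac{18714110079}{54079} \approx -3.4605 \cdot 10^{5}$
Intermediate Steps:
$- \frac{540043}{\left(5241 - 383794\right) \frac{1}{-62446 - 180125}} = - \frac{540043}{\left(-378553\right) \frac{1}{-242571}} = - \frac{540043}{\left(-378553\right) \left(- \frac{1}{242571}\right)} = - \frac{540043}{\frac{54079}{34653}} = \left(-540043\right) \frac{34653}{54079} = - \frac{18714110079}{54079}$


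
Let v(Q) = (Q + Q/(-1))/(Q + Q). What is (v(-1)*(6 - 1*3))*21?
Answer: 0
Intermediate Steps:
v(Q) = 0 (v(Q) = (Q + Q*(-1))/((2*Q)) = (Q - Q)*(1/(2*Q)) = 0*(1/(2*Q)) = 0)
(v(-1)*(6 - 1*3))*21 = (0*(6 - 1*3))*21 = (0*(6 - 3))*21 = (0*3)*21 = 0*21 = 0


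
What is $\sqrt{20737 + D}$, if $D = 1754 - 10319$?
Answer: $2 \sqrt{3043} \approx 110.33$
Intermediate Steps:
$D = -8565$ ($D = 1754 - 10319 = -8565$)
$\sqrt{20737 + D} = \sqrt{20737 - 8565} = \sqrt{12172} = 2 \sqrt{3043}$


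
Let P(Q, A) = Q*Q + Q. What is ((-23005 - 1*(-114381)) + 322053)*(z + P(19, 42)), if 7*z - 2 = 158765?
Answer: 9534086169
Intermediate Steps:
z = 22681 (z = 2/7 + (⅐)*158765 = 2/7 + 158765/7 = 22681)
P(Q, A) = Q + Q² (P(Q, A) = Q² + Q = Q + Q²)
((-23005 - 1*(-114381)) + 322053)*(z + P(19, 42)) = ((-23005 - 1*(-114381)) + 322053)*(22681 + 19*(1 + 19)) = ((-23005 + 114381) + 322053)*(22681 + 19*20) = (91376 + 322053)*(22681 + 380) = 413429*23061 = 9534086169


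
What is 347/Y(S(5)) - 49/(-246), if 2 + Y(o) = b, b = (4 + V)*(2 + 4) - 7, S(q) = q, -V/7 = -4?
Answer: 10481/5002 ≈ 2.0954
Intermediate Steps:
V = 28 (V = -7*(-4) = 28)
b = 185 (b = (4 + 28)*(2 + 4) - 7 = 32*6 - 7 = 192 - 7 = 185)
Y(o) = 183 (Y(o) = -2 + 185 = 183)
347/Y(S(5)) - 49/(-246) = 347/183 - 49/(-246) = 347*(1/183) - 49*(-1/246) = 347/183 + 49/246 = 10481/5002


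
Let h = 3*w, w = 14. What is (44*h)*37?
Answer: 68376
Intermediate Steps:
h = 42 (h = 3*14 = 42)
(44*h)*37 = (44*42)*37 = 1848*37 = 68376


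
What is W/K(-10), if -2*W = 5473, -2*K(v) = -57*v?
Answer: 5473/570 ≈ 9.6018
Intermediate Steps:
K(v) = 57*v/2 (K(v) = -(-57)*v/2 = 57*v/2)
W = -5473/2 (W = -½*5473 = -5473/2 ≈ -2736.5)
W/K(-10) = -5473/(2*((57/2)*(-10))) = -5473/2/(-285) = -5473/2*(-1/285) = 5473/570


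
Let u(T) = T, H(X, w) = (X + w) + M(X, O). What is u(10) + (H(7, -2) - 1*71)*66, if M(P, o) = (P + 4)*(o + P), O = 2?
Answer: 2188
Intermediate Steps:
M(P, o) = (4 + P)*(P + o)
H(X, w) = 8 + w + X**2 + 7*X (H(X, w) = (X + w) + (X**2 + 4*X + 4*2 + X*2) = (X + w) + (X**2 + 4*X + 8 + 2*X) = (X + w) + (8 + X**2 + 6*X) = 8 + w + X**2 + 7*X)
u(10) + (H(7, -2) - 1*71)*66 = 10 + ((8 - 2 + 7**2 + 7*7) - 1*71)*66 = 10 + ((8 - 2 + 49 + 49) - 71)*66 = 10 + (104 - 71)*66 = 10 + 33*66 = 10 + 2178 = 2188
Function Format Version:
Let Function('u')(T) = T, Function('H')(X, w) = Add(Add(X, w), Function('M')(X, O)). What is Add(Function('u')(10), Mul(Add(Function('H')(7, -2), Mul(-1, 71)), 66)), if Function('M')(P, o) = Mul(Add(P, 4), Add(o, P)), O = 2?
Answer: 2188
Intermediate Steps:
Function('M')(P, o) = Mul(Add(4, P), Add(P, o))
Function('H')(X, w) = Add(8, w, Pow(X, 2), Mul(7, X)) (Function('H')(X, w) = Add(Add(X, w), Add(Pow(X, 2), Mul(4, X), Mul(4, 2), Mul(X, 2))) = Add(Add(X, w), Add(Pow(X, 2), Mul(4, X), 8, Mul(2, X))) = Add(Add(X, w), Add(8, Pow(X, 2), Mul(6, X))) = Add(8, w, Pow(X, 2), Mul(7, X)))
Add(Function('u')(10), Mul(Add(Function('H')(7, -2), Mul(-1, 71)), 66)) = Add(10, Mul(Add(Add(8, -2, Pow(7, 2), Mul(7, 7)), Mul(-1, 71)), 66)) = Add(10, Mul(Add(Add(8, -2, 49, 49), -71), 66)) = Add(10, Mul(Add(104, -71), 66)) = Add(10, Mul(33, 66)) = Add(10, 2178) = 2188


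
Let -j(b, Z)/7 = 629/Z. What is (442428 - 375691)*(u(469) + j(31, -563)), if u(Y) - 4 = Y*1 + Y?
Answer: 35687544013/563 ≈ 6.3388e+7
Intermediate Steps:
j(b, Z) = -4403/Z
u(Y) = 4 + 2*Y (u(Y) = 4 + (Y*1 + Y) = 4 + (Y + Y) = 4 + 2*Y)
(442428 - 375691)*(u(469) + j(31, -563)) = (442428 - 375691)*((4 + 2*469) - 4403/(-563)) = 66737*((4 + 938) - 4403*(-1/563)) = 66737*(942 + 4403/563) = 66737*(534749/563) = 35687544013/563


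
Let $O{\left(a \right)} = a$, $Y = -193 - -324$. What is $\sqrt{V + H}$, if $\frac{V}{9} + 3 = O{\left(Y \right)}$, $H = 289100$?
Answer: $2 \sqrt{72563} \approx 538.75$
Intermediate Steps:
$Y = 131$ ($Y = -193 + 324 = 131$)
$V = 1152$ ($V = -27 + 9 \cdot 131 = -27 + 1179 = 1152$)
$\sqrt{V + H} = \sqrt{1152 + 289100} = \sqrt{290252} = 2 \sqrt{72563}$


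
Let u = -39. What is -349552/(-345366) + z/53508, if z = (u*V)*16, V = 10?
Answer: 7577264/8461467 ≈ 0.89550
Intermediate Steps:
z = -6240 (z = -39*10*16 = -390*16 = -6240)
-349552/(-345366) + z/53508 = -349552/(-345366) - 6240/53508 = -349552*(-1/345366) - 6240*1/53508 = 24968/24669 - 40/343 = 7577264/8461467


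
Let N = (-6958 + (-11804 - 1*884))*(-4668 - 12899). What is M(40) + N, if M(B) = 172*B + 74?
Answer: 345128236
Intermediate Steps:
M(B) = 74 + 172*B
N = 345121282 (N = (-6958 + (-11804 - 884))*(-17567) = (-6958 - 12688)*(-17567) = -19646*(-17567) = 345121282)
M(40) + N = (74 + 172*40) + 345121282 = (74 + 6880) + 345121282 = 6954 + 345121282 = 345128236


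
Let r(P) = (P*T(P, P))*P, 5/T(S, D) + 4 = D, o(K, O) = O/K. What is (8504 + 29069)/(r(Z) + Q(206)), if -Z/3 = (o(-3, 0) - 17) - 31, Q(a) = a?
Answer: 263011/6626 ≈ 39.694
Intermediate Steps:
Z = 144 (Z = -3*((0/(-3) - 17) - 31) = -3*((0*(-⅓) - 17) - 31) = -3*((0 - 17) - 31) = -3*(-17 - 31) = -3*(-48) = 144)
T(S, D) = 5/(-4 + D)
r(P) = 5*P²/(-4 + P) (r(P) = (P*(5/(-4 + P)))*P = (5*P/(-4 + P))*P = 5*P²/(-4 + P))
(8504 + 29069)/(r(Z) + Q(206)) = (8504 + 29069)/(5*144²/(-4 + 144) + 206) = 37573/(5*20736/140 + 206) = 37573/(5*20736*(1/140) + 206) = 37573/(5184/7 + 206) = 37573/(6626/7) = 37573*(7/6626) = 263011/6626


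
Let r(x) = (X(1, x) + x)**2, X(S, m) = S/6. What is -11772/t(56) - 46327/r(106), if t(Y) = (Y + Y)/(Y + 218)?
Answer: -23375108241/811538 ≈ -28803.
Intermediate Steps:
t(Y) = 2*Y/(218 + Y) (t(Y) = (2*Y)/(218 + Y) = 2*Y/(218 + Y))
X(S, m) = S/6 (X(S, m) = S*(1/6) = S/6)
r(x) = (1/6 + x)**2 (r(x) = ((1/6)*1 + x)**2 = (1/6 + x)**2)
-11772/t(56) - 46327/r(106) = -11772/(2*56/(218 + 56)) - 46327*36/(1 + 6*106)**2 = -11772/(2*56/274) - 46327*36/(1 + 636)**2 = -11772/(2*56*(1/274)) - 46327/((1/36)*637**2) = -11772/56/137 - 46327/((1/36)*405769) = -11772*137/56 - 46327/405769/36 = -403191/14 - 46327*36/405769 = -403191/14 - 1667772/405769 = -23375108241/811538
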